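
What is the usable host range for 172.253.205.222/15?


Network: 172.252.0.0
Broadcast: 172.253.255.255
First usable = network + 1
Last usable = broadcast - 1
Range: 172.252.0.1 to 172.253.255.254


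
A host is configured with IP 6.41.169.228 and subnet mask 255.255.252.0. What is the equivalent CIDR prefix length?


Binary: 11111111.11111111.11111100.00000000
Count leading 1s
Prefix: /22


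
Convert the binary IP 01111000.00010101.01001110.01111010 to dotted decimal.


01111000 = 120
00010101 = 21
01001110 = 78
01111010 = 122
IP: 120.21.78.122


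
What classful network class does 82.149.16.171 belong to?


First octet: 82
Binary: 01010010
0xxxxxxx -> Class A (1-126)
Class A, default mask 255.0.0.0 (/8)


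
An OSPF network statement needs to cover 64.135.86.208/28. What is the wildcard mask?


Subnet mask: 255.255.255.240
Wildcard = 255.255.255.255 - subnet mask
255 - 255 = 0
255 - 255 = 0
255 - 255 = 0
255 - 240 = 15
Wildcard: 0.0.0.15


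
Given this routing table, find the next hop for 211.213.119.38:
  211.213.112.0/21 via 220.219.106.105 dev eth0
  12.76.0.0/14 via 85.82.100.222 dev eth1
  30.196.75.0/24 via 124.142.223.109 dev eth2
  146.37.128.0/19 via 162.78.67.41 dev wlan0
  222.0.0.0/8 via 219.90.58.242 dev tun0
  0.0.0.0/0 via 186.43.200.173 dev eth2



Longest prefix match for 211.213.119.38:
  /21 211.213.112.0: MATCH
  /14 12.76.0.0: no
  /24 30.196.75.0: no
  /19 146.37.128.0: no
  /8 222.0.0.0: no
  /0 0.0.0.0: MATCH
Selected: next-hop 220.219.106.105 via eth0 (matched /21)


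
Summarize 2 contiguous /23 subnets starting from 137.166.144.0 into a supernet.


Original prefix: /23
Number of subnets: 2 = 2^1
New prefix = 23 - 1 = 22
Supernet: 137.166.144.0/22


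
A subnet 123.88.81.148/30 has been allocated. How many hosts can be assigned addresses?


Host bits = 32 - 30 = 2
Total addresses = 2^2 = 4
Usable = total - 2 (network and broadcast)
Usable hosts: 2


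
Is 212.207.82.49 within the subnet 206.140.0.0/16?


Subnet network: 206.140.0.0
Test IP AND mask: 212.207.0.0
No, 212.207.82.49 is not in 206.140.0.0/16


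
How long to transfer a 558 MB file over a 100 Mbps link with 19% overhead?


Effective throughput = 100 * (1 - 19/100) = 81 Mbps
File size in Mb = 558 * 8 = 4464 Mb
Time = 4464 / 81
Time = 55.1111 seconds


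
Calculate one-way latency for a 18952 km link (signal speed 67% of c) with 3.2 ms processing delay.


Speed = 0.67 * 3e5 km/s = 201000 km/s
Propagation delay = 18952 / 201000 = 0.0943 s = 94.2886 ms
Processing delay = 3.2 ms
Total one-way latency = 97.4886 ms


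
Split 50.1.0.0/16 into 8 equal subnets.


New prefix = 16 + 3 = 19
Each subnet has 8192 addresses
  50.1.0.0/19
  50.1.32.0/19
  50.1.64.0/19
  50.1.96.0/19
  50.1.128.0/19
  50.1.160.0/19
  50.1.192.0/19
  50.1.224.0/19
Subnets: 50.1.0.0/19, 50.1.32.0/19, 50.1.64.0/19, 50.1.96.0/19, 50.1.128.0/19, 50.1.160.0/19, 50.1.192.0/19, 50.1.224.0/19


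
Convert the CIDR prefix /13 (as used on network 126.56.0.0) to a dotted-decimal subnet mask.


/13 means 13 network bits, 19 host bits
Binary: 11111111111110000000000000000000
Mask: 255.248.0.0


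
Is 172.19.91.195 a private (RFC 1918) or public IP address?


RFC 1918 private ranges:
  10.0.0.0/8 (10.0.0.0 - 10.255.255.255)
  172.16.0.0/12 (172.16.0.0 - 172.31.255.255)
  192.168.0.0/16 (192.168.0.0 - 192.168.255.255)
Private (in 172.16.0.0/12)


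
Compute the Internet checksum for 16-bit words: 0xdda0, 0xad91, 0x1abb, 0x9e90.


Sum all words (with carry folding):
+ 0xdda0 = 0xdda0
+ 0xad91 = 0x8b32
+ 0x1abb = 0xa5ed
+ 0x9e90 = 0x447e
One's complement: ~0x447e
Checksum = 0xbb81


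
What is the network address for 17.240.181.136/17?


IP:   00010001.11110000.10110101.10001000
Mask: 11111111.11111111.10000000.00000000
AND operation:
Net:  00010001.11110000.10000000.00000000
Network: 17.240.128.0/17


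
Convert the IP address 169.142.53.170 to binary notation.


169 = 10101001
142 = 10001110
53 = 00110101
170 = 10101010
Binary: 10101001.10001110.00110101.10101010


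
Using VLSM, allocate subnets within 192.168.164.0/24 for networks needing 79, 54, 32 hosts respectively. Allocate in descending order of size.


79 hosts -> /25 (126 usable): 192.168.164.0/25
54 hosts -> /26 (62 usable): 192.168.164.128/26
32 hosts -> /26 (62 usable): 192.168.164.192/26
Allocation: 192.168.164.0/25 (79 hosts, 126 usable); 192.168.164.128/26 (54 hosts, 62 usable); 192.168.164.192/26 (32 hosts, 62 usable)


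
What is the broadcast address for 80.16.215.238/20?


Network: 80.16.208.0/20
Host bits = 12
Set all host bits to 1:
Broadcast: 80.16.223.255


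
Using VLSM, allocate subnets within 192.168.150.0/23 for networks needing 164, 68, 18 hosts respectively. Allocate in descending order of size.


164 hosts -> /24 (254 usable): 192.168.150.0/24
68 hosts -> /25 (126 usable): 192.168.151.0/25
18 hosts -> /27 (30 usable): 192.168.151.128/27
Allocation: 192.168.150.0/24 (164 hosts, 254 usable); 192.168.151.0/25 (68 hosts, 126 usable); 192.168.151.128/27 (18 hosts, 30 usable)


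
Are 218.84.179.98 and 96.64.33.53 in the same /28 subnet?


Mask: 255.255.255.240
218.84.179.98 AND mask = 218.84.179.96
96.64.33.53 AND mask = 96.64.33.48
No, different subnets (218.84.179.96 vs 96.64.33.48)


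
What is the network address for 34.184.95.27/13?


IP:   00100010.10111000.01011111.00011011
Mask: 11111111.11111000.00000000.00000000
AND operation:
Net:  00100010.10111000.00000000.00000000
Network: 34.184.0.0/13


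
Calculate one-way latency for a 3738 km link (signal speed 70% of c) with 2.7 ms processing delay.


Speed = 0.7 * 3e5 km/s = 210000 km/s
Propagation delay = 3738 / 210000 = 0.0178 s = 17.8 ms
Processing delay = 2.7 ms
Total one-way latency = 20.5 ms


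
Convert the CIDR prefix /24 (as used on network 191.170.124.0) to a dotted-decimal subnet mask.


/24 means 24 network bits, 8 host bits
Binary: 11111111111111111111111100000000
Mask: 255.255.255.0


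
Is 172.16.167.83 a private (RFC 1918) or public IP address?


RFC 1918 private ranges:
  10.0.0.0/8 (10.0.0.0 - 10.255.255.255)
  172.16.0.0/12 (172.16.0.0 - 172.31.255.255)
  192.168.0.0/16 (192.168.0.0 - 192.168.255.255)
Private (in 172.16.0.0/12)


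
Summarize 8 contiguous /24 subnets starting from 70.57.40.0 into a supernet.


Original prefix: /24
Number of subnets: 8 = 2^3
New prefix = 24 - 3 = 21
Supernet: 70.57.40.0/21


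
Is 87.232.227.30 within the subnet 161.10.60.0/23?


Subnet network: 161.10.60.0
Test IP AND mask: 87.232.226.0
No, 87.232.227.30 is not in 161.10.60.0/23


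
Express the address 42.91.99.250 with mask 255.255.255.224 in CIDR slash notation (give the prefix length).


Binary: 11111111.11111111.11111111.11100000
Count leading 1s
Prefix: /27


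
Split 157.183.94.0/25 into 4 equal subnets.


New prefix = 25 + 2 = 27
Each subnet has 32 addresses
  157.183.94.0/27
  157.183.94.32/27
  157.183.94.64/27
  157.183.94.96/27
Subnets: 157.183.94.0/27, 157.183.94.32/27, 157.183.94.64/27, 157.183.94.96/27


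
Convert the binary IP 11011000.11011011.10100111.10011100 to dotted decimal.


11011000 = 216
11011011 = 219
10100111 = 167
10011100 = 156
IP: 216.219.167.156


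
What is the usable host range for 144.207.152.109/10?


Network: 144.192.0.0
Broadcast: 144.255.255.255
First usable = network + 1
Last usable = broadcast - 1
Range: 144.192.0.1 to 144.255.255.254


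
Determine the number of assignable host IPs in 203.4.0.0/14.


Host bits = 32 - 14 = 18
Total addresses = 2^18 = 262144
Usable = total - 2 (network and broadcast)
Usable hosts: 262142


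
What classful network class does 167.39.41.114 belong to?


First octet: 167
Binary: 10100111
10xxxxxx -> Class B (128-191)
Class B, default mask 255.255.0.0 (/16)


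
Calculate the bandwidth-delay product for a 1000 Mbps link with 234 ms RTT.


BDP = bandwidth * RTT
= 1000 Mbps * 234 ms
= 1000 * 1e6 * 234 / 1000 bits
= 234000000 bits
= 29250000 bytes
= 28564.4531 KB
BDP = 234000000 bits (29250000 bytes)


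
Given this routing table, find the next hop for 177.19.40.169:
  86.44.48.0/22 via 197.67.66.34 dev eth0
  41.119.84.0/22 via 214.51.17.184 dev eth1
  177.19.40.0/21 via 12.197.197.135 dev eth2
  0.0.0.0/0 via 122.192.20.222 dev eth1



Longest prefix match for 177.19.40.169:
  /22 86.44.48.0: no
  /22 41.119.84.0: no
  /21 177.19.40.0: MATCH
  /0 0.0.0.0: MATCH
Selected: next-hop 12.197.197.135 via eth2 (matched /21)


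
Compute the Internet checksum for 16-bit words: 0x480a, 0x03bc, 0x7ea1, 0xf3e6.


Sum all words (with carry folding):
+ 0x480a = 0x480a
+ 0x03bc = 0x4bc6
+ 0x7ea1 = 0xca67
+ 0xf3e6 = 0xbe4e
One's complement: ~0xbe4e
Checksum = 0x41b1


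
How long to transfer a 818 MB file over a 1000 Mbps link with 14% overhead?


Effective throughput = 1000 * (1 - 14/100) = 860 Mbps
File size in Mb = 818 * 8 = 6544 Mb
Time = 6544 / 860
Time = 7.6093 seconds


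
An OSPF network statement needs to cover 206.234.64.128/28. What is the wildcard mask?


Subnet mask: 255.255.255.240
Wildcard = 255.255.255.255 - subnet mask
255 - 255 = 0
255 - 255 = 0
255 - 255 = 0
255 - 240 = 15
Wildcard: 0.0.0.15


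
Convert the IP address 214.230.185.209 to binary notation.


214 = 11010110
230 = 11100110
185 = 10111001
209 = 11010001
Binary: 11010110.11100110.10111001.11010001


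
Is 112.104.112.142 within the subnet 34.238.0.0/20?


Subnet network: 34.238.0.0
Test IP AND mask: 112.104.112.0
No, 112.104.112.142 is not in 34.238.0.0/20


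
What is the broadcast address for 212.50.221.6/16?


Network: 212.50.0.0/16
Host bits = 16
Set all host bits to 1:
Broadcast: 212.50.255.255


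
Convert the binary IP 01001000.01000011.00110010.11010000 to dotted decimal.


01001000 = 72
01000011 = 67
00110010 = 50
11010000 = 208
IP: 72.67.50.208


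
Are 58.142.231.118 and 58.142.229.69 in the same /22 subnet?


Mask: 255.255.252.0
58.142.231.118 AND mask = 58.142.228.0
58.142.229.69 AND mask = 58.142.228.0
Yes, same subnet (58.142.228.0)


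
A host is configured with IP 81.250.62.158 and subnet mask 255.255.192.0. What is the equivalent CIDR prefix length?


Binary: 11111111.11111111.11000000.00000000
Count leading 1s
Prefix: /18


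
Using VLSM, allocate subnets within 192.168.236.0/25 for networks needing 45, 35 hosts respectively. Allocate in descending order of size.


45 hosts -> /26 (62 usable): 192.168.236.0/26
35 hosts -> /26 (62 usable): 192.168.236.64/26
Allocation: 192.168.236.0/26 (45 hosts, 62 usable); 192.168.236.64/26 (35 hosts, 62 usable)


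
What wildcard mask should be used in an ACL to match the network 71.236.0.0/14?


Subnet mask: 255.252.0.0
Wildcard = 255.255.255.255 - subnet mask
255 - 255 = 0
255 - 252 = 3
255 - 0 = 255
255 - 0 = 255
Wildcard: 0.3.255.255


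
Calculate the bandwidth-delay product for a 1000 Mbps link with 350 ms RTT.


BDP = bandwidth * RTT
= 1000 Mbps * 350 ms
= 1000 * 1e6 * 350 / 1000 bits
= 350000000 bits
= 43750000 bytes
= 42724.6094 KB
BDP = 350000000 bits (43750000 bytes)


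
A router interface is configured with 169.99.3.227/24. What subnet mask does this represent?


/24 means 24 network bits, 8 host bits
Binary: 11111111111111111111111100000000
Mask: 255.255.255.0


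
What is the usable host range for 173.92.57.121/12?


Network: 173.80.0.0
Broadcast: 173.95.255.255
First usable = network + 1
Last usable = broadcast - 1
Range: 173.80.0.1 to 173.95.255.254


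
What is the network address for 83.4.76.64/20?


IP:   01010011.00000100.01001100.01000000
Mask: 11111111.11111111.11110000.00000000
AND operation:
Net:  01010011.00000100.01000000.00000000
Network: 83.4.64.0/20


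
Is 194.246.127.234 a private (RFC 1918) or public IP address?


RFC 1918 private ranges:
  10.0.0.0/8 (10.0.0.0 - 10.255.255.255)
  172.16.0.0/12 (172.16.0.0 - 172.31.255.255)
  192.168.0.0/16 (192.168.0.0 - 192.168.255.255)
Public (not in any RFC 1918 range)


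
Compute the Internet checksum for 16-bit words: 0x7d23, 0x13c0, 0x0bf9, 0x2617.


Sum all words (with carry folding):
+ 0x7d23 = 0x7d23
+ 0x13c0 = 0x90e3
+ 0x0bf9 = 0x9cdc
+ 0x2617 = 0xc2f3
One's complement: ~0xc2f3
Checksum = 0x3d0c


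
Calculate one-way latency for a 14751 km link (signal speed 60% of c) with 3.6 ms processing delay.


Speed = 0.6 * 3e5 km/s = 180000 km/s
Propagation delay = 14751 / 180000 = 0.0819 s = 81.95 ms
Processing delay = 3.6 ms
Total one-way latency = 85.55 ms


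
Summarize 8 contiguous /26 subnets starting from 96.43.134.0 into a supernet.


Original prefix: /26
Number of subnets: 8 = 2^3
New prefix = 26 - 3 = 23
Supernet: 96.43.134.0/23


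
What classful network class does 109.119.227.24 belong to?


First octet: 109
Binary: 01101101
0xxxxxxx -> Class A (1-126)
Class A, default mask 255.0.0.0 (/8)


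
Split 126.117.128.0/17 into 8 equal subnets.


New prefix = 17 + 3 = 20
Each subnet has 4096 addresses
  126.117.128.0/20
  126.117.144.0/20
  126.117.160.0/20
  126.117.176.0/20
  126.117.192.0/20
  126.117.208.0/20
  126.117.224.0/20
  126.117.240.0/20
Subnets: 126.117.128.0/20, 126.117.144.0/20, 126.117.160.0/20, 126.117.176.0/20, 126.117.192.0/20, 126.117.208.0/20, 126.117.224.0/20, 126.117.240.0/20


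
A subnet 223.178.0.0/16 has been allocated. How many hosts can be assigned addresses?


Host bits = 32 - 16 = 16
Total addresses = 2^16 = 65536
Usable = total - 2 (network and broadcast)
Usable hosts: 65534


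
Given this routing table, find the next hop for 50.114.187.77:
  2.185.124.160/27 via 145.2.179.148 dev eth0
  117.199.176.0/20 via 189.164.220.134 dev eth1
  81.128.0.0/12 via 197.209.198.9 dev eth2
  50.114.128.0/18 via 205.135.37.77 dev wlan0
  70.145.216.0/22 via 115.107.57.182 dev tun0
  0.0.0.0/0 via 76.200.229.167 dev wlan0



Longest prefix match for 50.114.187.77:
  /27 2.185.124.160: no
  /20 117.199.176.0: no
  /12 81.128.0.0: no
  /18 50.114.128.0: MATCH
  /22 70.145.216.0: no
  /0 0.0.0.0: MATCH
Selected: next-hop 205.135.37.77 via wlan0 (matched /18)


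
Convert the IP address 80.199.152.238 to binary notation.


80 = 01010000
199 = 11000111
152 = 10011000
238 = 11101110
Binary: 01010000.11000111.10011000.11101110


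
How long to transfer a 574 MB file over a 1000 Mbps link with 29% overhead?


Effective throughput = 1000 * (1 - 29/100) = 710 Mbps
File size in Mb = 574 * 8 = 4592 Mb
Time = 4592 / 710
Time = 6.4676 seconds


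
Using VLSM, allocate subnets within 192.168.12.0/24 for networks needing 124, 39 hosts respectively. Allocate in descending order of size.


124 hosts -> /25 (126 usable): 192.168.12.0/25
39 hosts -> /26 (62 usable): 192.168.12.128/26
Allocation: 192.168.12.0/25 (124 hosts, 126 usable); 192.168.12.128/26 (39 hosts, 62 usable)


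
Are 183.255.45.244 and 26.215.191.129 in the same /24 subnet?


Mask: 255.255.255.0
183.255.45.244 AND mask = 183.255.45.0
26.215.191.129 AND mask = 26.215.191.0
No, different subnets (183.255.45.0 vs 26.215.191.0)


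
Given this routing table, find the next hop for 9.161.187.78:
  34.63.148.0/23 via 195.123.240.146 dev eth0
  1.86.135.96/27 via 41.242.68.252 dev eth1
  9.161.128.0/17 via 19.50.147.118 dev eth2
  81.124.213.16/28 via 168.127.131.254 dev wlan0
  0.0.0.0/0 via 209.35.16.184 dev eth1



Longest prefix match for 9.161.187.78:
  /23 34.63.148.0: no
  /27 1.86.135.96: no
  /17 9.161.128.0: MATCH
  /28 81.124.213.16: no
  /0 0.0.0.0: MATCH
Selected: next-hop 19.50.147.118 via eth2 (matched /17)


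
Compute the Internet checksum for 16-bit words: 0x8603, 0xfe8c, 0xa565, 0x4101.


Sum all words (with carry folding):
+ 0x8603 = 0x8603
+ 0xfe8c = 0x8490
+ 0xa565 = 0x29f6
+ 0x4101 = 0x6af7
One's complement: ~0x6af7
Checksum = 0x9508


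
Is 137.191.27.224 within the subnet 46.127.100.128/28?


Subnet network: 46.127.100.128
Test IP AND mask: 137.191.27.224
No, 137.191.27.224 is not in 46.127.100.128/28


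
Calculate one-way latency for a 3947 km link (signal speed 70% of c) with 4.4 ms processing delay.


Speed = 0.7 * 3e5 km/s = 210000 km/s
Propagation delay = 3947 / 210000 = 0.0188 s = 18.7952 ms
Processing delay = 4.4 ms
Total one-way latency = 23.1952 ms


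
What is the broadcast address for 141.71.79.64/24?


Network: 141.71.79.0/24
Host bits = 8
Set all host bits to 1:
Broadcast: 141.71.79.255


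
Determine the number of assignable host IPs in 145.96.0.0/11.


Host bits = 32 - 11 = 21
Total addresses = 2^21 = 2097152
Usable = total - 2 (network and broadcast)
Usable hosts: 2097150


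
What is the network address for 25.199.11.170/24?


IP:   00011001.11000111.00001011.10101010
Mask: 11111111.11111111.11111111.00000000
AND operation:
Net:  00011001.11000111.00001011.00000000
Network: 25.199.11.0/24


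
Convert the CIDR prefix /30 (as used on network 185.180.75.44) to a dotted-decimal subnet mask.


/30 means 30 network bits, 2 host bits
Binary: 11111111111111111111111111111100
Mask: 255.255.255.252


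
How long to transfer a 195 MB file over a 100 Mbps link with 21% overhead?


Effective throughput = 100 * (1 - 21/100) = 79 Mbps
File size in Mb = 195 * 8 = 1560 Mb
Time = 1560 / 79
Time = 19.7468 seconds


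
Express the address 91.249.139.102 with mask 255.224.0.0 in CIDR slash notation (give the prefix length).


Binary: 11111111.11100000.00000000.00000000
Count leading 1s
Prefix: /11


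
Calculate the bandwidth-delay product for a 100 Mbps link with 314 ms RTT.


BDP = bandwidth * RTT
= 100 Mbps * 314 ms
= 100 * 1e6 * 314 / 1000 bits
= 31400000 bits
= 3925000 bytes
= 3833.0078 KB
BDP = 31400000 bits (3925000 bytes)


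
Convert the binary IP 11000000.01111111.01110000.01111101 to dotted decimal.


11000000 = 192
01111111 = 127
01110000 = 112
01111101 = 125
IP: 192.127.112.125


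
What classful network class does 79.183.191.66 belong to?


First octet: 79
Binary: 01001111
0xxxxxxx -> Class A (1-126)
Class A, default mask 255.0.0.0 (/8)


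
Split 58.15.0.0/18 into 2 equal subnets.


New prefix = 18 + 1 = 19
Each subnet has 8192 addresses
  58.15.0.0/19
  58.15.32.0/19
Subnets: 58.15.0.0/19, 58.15.32.0/19


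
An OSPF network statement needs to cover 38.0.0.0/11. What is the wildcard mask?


Subnet mask: 255.224.0.0
Wildcard = 255.255.255.255 - subnet mask
255 - 255 = 0
255 - 224 = 31
255 - 0 = 255
255 - 0 = 255
Wildcard: 0.31.255.255


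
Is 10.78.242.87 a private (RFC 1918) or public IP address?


RFC 1918 private ranges:
  10.0.0.0/8 (10.0.0.0 - 10.255.255.255)
  172.16.0.0/12 (172.16.0.0 - 172.31.255.255)
  192.168.0.0/16 (192.168.0.0 - 192.168.255.255)
Private (in 10.0.0.0/8)


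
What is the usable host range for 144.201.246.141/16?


Network: 144.201.0.0
Broadcast: 144.201.255.255
First usable = network + 1
Last usable = broadcast - 1
Range: 144.201.0.1 to 144.201.255.254


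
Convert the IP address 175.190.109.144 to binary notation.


175 = 10101111
190 = 10111110
109 = 01101101
144 = 10010000
Binary: 10101111.10111110.01101101.10010000


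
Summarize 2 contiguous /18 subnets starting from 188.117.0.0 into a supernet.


Original prefix: /18
Number of subnets: 2 = 2^1
New prefix = 18 - 1 = 17
Supernet: 188.117.0.0/17


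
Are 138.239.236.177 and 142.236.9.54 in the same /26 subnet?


Mask: 255.255.255.192
138.239.236.177 AND mask = 138.239.236.128
142.236.9.54 AND mask = 142.236.9.0
No, different subnets (138.239.236.128 vs 142.236.9.0)


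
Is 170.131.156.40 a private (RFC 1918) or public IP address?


RFC 1918 private ranges:
  10.0.0.0/8 (10.0.0.0 - 10.255.255.255)
  172.16.0.0/12 (172.16.0.0 - 172.31.255.255)
  192.168.0.0/16 (192.168.0.0 - 192.168.255.255)
Public (not in any RFC 1918 range)


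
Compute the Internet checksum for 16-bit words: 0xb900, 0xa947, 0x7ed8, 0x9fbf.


Sum all words (with carry folding):
+ 0xb900 = 0xb900
+ 0xa947 = 0x6248
+ 0x7ed8 = 0xe120
+ 0x9fbf = 0x80e0
One's complement: ~0x80e0
Checksum = 0x7f1f


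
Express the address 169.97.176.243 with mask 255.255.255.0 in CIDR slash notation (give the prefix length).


Binary: 11111111.11111111.11111111.00000000
Count leading 1s
Prefix: /24


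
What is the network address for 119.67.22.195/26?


IP:   01110111.01000011.00010110.11000011
Mask: 11111111.11111111.11111111.11000000
AND operation:
Net:  01110111.01000011.00010110.11000000
Network: 119.67.22.192/26


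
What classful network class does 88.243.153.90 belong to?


First octet: 88
Binary: 01011000
0xxxxxxx -> Class A (1-126)
Class A, default mask 255.0.0.0 (/8)


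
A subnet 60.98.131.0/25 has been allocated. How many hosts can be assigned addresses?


Host bits = 32 - 25 = 7
Total addresses = 2^7 = 128
Usable = total - 2 (network and broadcast)
Usable hosts: 126


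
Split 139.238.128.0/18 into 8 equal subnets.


New prefix = 18 + 3 = 21
Each subnet has 2048 addresses
  139.238.128.0/21
  139.238.136.0/21
  139.238.144.0/21
  139.238.152.0/21
  139.238.160.0/21
  139.238.168.0/21
  139.238.176.0/21
  139.238.184.0/21
Subnets: 139.238.128.0/21, 139.238.136.0/21, 139.238.144.0/21, 139.238.152.0/21, 139.238.160.0/21, 139.238.168.0/21, 139.238.176.0/21, 139.238.184.0/21


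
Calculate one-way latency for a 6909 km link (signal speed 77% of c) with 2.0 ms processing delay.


Speed = 0.77 * 3e5 km/s = 231000 km/s
Propagation delay = 6909 / 231000 = 0.0299 s = 29.9091 ms
Processing delay = 2.0 ms
Total one-way latency = 31.9091 ms


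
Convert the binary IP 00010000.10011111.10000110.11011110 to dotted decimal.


00010000 = 16
10011111 = 159
10000110 = 134
11011110 = 222
IP: 16.159.134.222


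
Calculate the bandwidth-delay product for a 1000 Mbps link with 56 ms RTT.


BDP = bandwidth * RTT
= 1000 Mbps * 56 ms
= 1000 * 1e6 * 56 / 1000 bits
= 56000000 bits
= 7000000 bytes
= 6835.9375 KB
BDP = 56000000 bits (7000000 bytes)


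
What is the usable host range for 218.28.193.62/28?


Network: 218.28.193.48
Broadcast: 218.28.193.63
First usable = network + 1
Last usable = broadcast - 1
Range: 218.28.193.49 to 218.28.193.62


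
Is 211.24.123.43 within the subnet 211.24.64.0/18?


Subnet network: 211.24.64.0
Test IP AND mask: 211.24.64.0
Yes, 211.24.123.43 is in 211.24.64.0/18


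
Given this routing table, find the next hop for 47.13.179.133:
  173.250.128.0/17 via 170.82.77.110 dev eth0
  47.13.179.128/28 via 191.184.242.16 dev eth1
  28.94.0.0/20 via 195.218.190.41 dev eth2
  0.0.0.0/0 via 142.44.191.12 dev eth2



Longest prefix match for 47.13.179.133:
  /17 173.250.128.0: no
  /28 47.13.179.128: MATCH
  /20 28.94.0.0: no
  /0 0.0.0.0: MATCH
Selected: next-hop 191.184.242.16 via eth1 (matched /28)


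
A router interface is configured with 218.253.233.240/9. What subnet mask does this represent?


/9 means 9 network bits, 23 host bits
Binary: 11111111100000000000000000000000
Mask: 255.128.0.0


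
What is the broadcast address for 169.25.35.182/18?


Network: 169.25.0.0/18
Host bits = 14
Set all host bits to 1:
Broadcast: 169.25.63.255


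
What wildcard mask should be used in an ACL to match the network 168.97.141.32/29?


Subnet mask: 255.255.255.248
Wildcard = 255.255.255.255 - subnet mask
255 - 255 = 0
255 - 255 = 0
255 - 255 = 0
255 - 248 = 7
Wildcard: 0.0.0.7


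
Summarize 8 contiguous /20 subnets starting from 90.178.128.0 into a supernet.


Original prefix: /20
Number of subnets: 8 = 2^3
New prefix = 20 - 3 = 17
Supernet: 90.178.128.0/17


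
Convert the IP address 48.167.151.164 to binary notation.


48 = 00110000
167 = 10100111
151 = 10010111
164 = 10100100
Binary: 00110000.10100111.10010111.10100100


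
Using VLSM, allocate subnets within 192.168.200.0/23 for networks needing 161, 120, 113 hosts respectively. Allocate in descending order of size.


161 hosts -> /24 (254 usable): 192.168.200.0/24
120 hosts -> /25 (126 usable): 192.168.201.0/25
113 hosts -> /25 (126 usable): 192.168.201.128/25
Allocation: 192.168.200.0/24 (161 hosts, 254 usable); 192.168.201.0/25 (120 hosts, 126 usable); 192.168.201.128/25 (113 hosts, 126 usable)


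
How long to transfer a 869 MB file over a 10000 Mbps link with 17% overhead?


Effective throughput = 10000 * (1 - 17/100) = 8300 Mbps
File size in Mb = 869 * 8 = 6952 Mb
Time = 6952 / 8300
Time = 0.8376 seconds


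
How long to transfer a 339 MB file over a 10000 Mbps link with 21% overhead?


Effective throughput = 10000 * (1 - 21/100) = 7900 Mbps
File size in Mb = 339 * 8 = 2712 Mb
Time = 2712 / 7900
Time = 0.3433 seconds


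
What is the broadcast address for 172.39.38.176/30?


Network: 172.39.38.176/30
Host bits = 2
Set all host bits to 1:
Broadcast: 172.39.38.179


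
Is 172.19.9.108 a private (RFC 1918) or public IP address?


RFC 1918 private ranges:
  10.0.0.0/8 (10.0.0.0 - 10.255.255.255)
  172.16.0.0/12 (172.16.0.0 - 172.31.255.255)
  192.168.0.0/16 (192.168.0.0 - 192.168.255.255)
Private (in 172.16.0.0/12)


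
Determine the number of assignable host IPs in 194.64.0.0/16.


Host bits = 32 - 16 = 16
Total addresses = 2^16 = 65536
Usable = total - 2 (network and broadcast)
Usable hosts: 65534


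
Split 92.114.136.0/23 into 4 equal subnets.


New prefix = 23 + 2 = 25
Each subnet has 128 addresses
  92.114.136.0/25
  92.114.136.128/25
  92.114.137.0/25
  92.114.137.128/25
Subnets: 92.114.136.0/25, 92.114.136.128/25, 92.114.137.0/25, 92.114.137.128/25


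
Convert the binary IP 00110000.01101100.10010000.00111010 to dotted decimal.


00110000 = 48
01101100 = 108
10010000 = 144
00111010 = 58
IP: 48.108.144.58


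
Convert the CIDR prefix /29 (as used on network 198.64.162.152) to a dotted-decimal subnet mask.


/29 means 29 network bits, 3 host bits
Binary: 11111111111111111111111111111000
Mask: 255.255.255.248


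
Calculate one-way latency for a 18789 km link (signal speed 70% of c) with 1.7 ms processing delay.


Speed = 0.7 * 3e5 km/s = 210000 km/s
Propagation delay = 18789 / 210000 = 0.0895 s = 89.4714 ms
Processing delay = 1.7 ms
Total one-way latency = 91.1714 ms


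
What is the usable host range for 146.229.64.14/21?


Network: 146.229.64.0
Broadcast: 146.229.71.255
First usable = network + 1
Last usable = broadcast - 1
Range: 146.229.64.1 to 146.229.71.254


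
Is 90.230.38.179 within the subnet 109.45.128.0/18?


Subnet network: 109.45.128.0
Test IP AND mask: 90.230.0.0
No, 90.230.38.179 is not in 109.45.128.0/18


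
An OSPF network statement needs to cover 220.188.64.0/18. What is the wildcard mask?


Subnet mask: 255.255.192.0
Wildcard = 255.255.255.255 - subnet mask
255 - 255 = 0
255 - 255 = 0
255 - 192 = 63
255 - 0 = 255
Wildcard: 0.0.63.255


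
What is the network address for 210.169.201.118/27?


IP:   11010010.10101001.11001001.01110110
Mask: 11111111.11111111.11111111.11100000
AND operation:
Net:  11010010.10101001.11001001.01100000
Network: 210.169.201.96/27


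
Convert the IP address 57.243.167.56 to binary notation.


57 = 00111001
243 = 11110011
167 = 10100111
56 = 00111000
Binary: 00111001.11110011.10100111.00111000


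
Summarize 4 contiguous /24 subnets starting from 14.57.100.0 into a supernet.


Original prefix: /24
Number of subnets: 4 = 2^2
New prefix = 24 - 2 = 22
Supernet: 14.57.100.0/22


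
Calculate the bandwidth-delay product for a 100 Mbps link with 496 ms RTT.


BDP = bandwidth * RTT
= 100 Mbps * 496 ms
= 100 * 1e6 * 496 / 1000 bits
= 49600000 bits
= 6200000 bytes
= 6054.6875 KB
BDP = 49600000 bits (6200000 bytes)


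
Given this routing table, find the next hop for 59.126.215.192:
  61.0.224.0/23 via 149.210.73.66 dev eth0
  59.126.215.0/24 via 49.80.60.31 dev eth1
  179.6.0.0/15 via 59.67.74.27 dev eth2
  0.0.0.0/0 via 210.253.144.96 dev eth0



Longest prefix match for 59.126.215.192:
  /23 61.0.224.0: no
  /24 59.126.215.0: MATCH
  /15 179.6.0.0: no
  /0 0.0.0.0: MATCH
Selected: next-hop 49.80.60.31 via eth1 (matched /24)


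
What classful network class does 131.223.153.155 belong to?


First octet: 131
Binary: 10000011
10xxxxxx -> Class B (128-191)
Class B, default mask 255.255.0.0 (/16)


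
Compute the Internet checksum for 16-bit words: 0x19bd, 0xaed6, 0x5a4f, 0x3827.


Sum all words (with carry folding):
+ 0x19bd = 0x19bd
+ 0xaed6 = 0xc893
+ 0x5a4f = 0x22e3
+ 0x3827 = 0x5b0a
One's complement: ~0x5b0a
Checksum = 0xa4f5


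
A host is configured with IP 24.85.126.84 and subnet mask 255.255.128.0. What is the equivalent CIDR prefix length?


Binary: 11111111.11111111.10000000.00000000
Count leading 1s
Prefix: /17


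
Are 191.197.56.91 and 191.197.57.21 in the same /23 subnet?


Mask: 255.255.254.0
191.197.56.91 AND mask = 191.197.56.0
191.197.57.21 AND mask = 191.197.56.0
Yes, same subnet (191.197.56.0)


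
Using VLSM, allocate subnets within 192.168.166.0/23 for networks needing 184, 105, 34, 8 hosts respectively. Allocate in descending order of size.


184 hosts -> /24 (254 usable): 192.168.166.0/24
105 hosts -> /25 (126 usable): 192.168.167.0/25
34 hosts -> /26 (62 usable): 192.168.167.128/26
8 hosts -> /28 (14 usable): 192.168.167.192/28
Allocation: 192.168.166.0/24 (184 hosts, 254 usable); 192.168.167.0/25 (105 hosts, 126 usable); 192.168.167.128/26 (34 hosts, 62 usable); 192.168.167.192/28 (8 hosts, 14 usable)


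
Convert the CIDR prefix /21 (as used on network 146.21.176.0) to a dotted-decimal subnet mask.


/21 means 21 network bits, 11 host bits
Binary: 11111111111111111111100000000000
Mask: 255.255.248.0


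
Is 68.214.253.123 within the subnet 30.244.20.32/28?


Subnet network: 30.244.20.32
Test IP AND mask: 68.214.253.112
No, 68.214.253.123 is not in 30.244.20.32/28


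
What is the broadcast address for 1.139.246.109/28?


Network: 1.139.246.96/28
Host bits = 4
Set all host bits to 1:
Broadcast: 1.139.246.111


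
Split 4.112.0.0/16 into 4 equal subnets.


New prefix = 16 + 2 = 18
Each subnet has 16384 addresses
  4.112.0.0/18
  4.112.64.0/18
  4.112.128.0/18
  4.112.192.0/18
Subnets: 4.112.0.0/18, 4.112.64.0/18, 4.112.128.0/18, 4.112.192.0/18


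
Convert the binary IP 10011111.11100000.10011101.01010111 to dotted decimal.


10011111 = 159
11100000 = 224
10011101 = 157
01010111 = 87
IP: 159.224.157.87


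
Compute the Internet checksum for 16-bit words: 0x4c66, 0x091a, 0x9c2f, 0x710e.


Sum all words (with carry folding):
+ 0x4c66 = 0x4c66
+ 0x091a = 0x5580
+ 0x9c2f = 0xf1af
+ 0x710e = 0x62be
One's complement: ~0x62be
Checksum = 0x9d41


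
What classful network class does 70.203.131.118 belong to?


First octet: 70
Binary: 01000110
0xxxxxxx -> Class A (1-126)
Class A, default mask 255.0.0.0 (/8)


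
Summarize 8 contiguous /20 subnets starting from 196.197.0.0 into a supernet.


Original prefix: /20
Number of subnets: 8 = 2^3
New prefix = 20 - 3 = 17
Supernet: 196.197.0.0/17


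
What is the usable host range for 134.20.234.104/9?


Network: 134.0.0.0
Broadcast: 134.127.255.255
First usable = network + 1
Last usable = broadcast - 1
Range: 134.0.0.1 to 134.127.255.254


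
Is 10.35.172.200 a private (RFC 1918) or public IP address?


RFC 1918 private ranges:
  10.0.0.0/8 (10.0.0.0 - 10.255.255.255)
  172.16.0.0/12 (172.16.0.0 - 172.31.255.255)
  192.168.0.0/16 (192.168.0.0 - 192.168.255.255)
Private (in 10.0.0.0/8)


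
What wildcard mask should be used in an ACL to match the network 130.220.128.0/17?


Subnet mask: 255.255.128.0
Wildcard = 255.255.255.255 - subnet mask
255 - 255 = 0
255 - 255 = 0
255 - 128 = 127
255 - 0 = 255
Wildcard: 0.0.127.255


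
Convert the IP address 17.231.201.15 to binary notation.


17 = 00010001
231 = 11100111
201 = 11001001
15 = 00001111
Binary: 00010001.11100111.11001001.00001111


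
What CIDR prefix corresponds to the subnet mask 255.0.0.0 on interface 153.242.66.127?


Binary: 11111111.00000000.00000000.00000000
Count leading 1s
Prefix: /8


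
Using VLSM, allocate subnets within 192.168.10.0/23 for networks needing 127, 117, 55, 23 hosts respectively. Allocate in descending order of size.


127 hosts -> /24 (254 usable): 192.168.10.0/24
117 hosts -> /25 (126 usable): 192.168.11.0/25
55 hosts -> /26 (62 usable): 192.168.11.128/26
23 hosts -> /27 (30 usable): 192.168.11.192/27
Allocation: 192.168.10.0/24 (127 hosts, 254 usable); 192.168.11.0/25 (117 hosts, 126 usable); 192.168.11.128/26 (55 hosts, 62 usable); 192.168.11.192/27 (23 hosts, 30 usable)


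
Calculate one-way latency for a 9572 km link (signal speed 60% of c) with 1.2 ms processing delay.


Speed = 0.6 * 3e5 km/s = 180000 km/s
Propagation delay = 9572 / 180000 = 0.0532 s = 53.1778 ms
Processing delay = 1.2 ms
Total one-way latency = 54.3778 ms


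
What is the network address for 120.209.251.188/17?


IP:   01111000.11010001.11111011.10111100
Mask: 11111111.11111111.10000000.00000000
AND operation:
Net:  01111000.11010001.10000000.00000000
Network: 120.209.128.0/17


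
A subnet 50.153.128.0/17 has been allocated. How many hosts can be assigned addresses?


Host bits = 32 - 17 = 15
Total addresses = 2^15 = 32768
Usable = total - 2 (network and broadcast)
Usable hosts: 32766


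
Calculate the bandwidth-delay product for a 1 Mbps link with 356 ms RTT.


BDP = bandwidth * RTT
= 1 Mbps * 356 ms
= 1 * 1e6 * 356 / 1000 bits
= 356000 bits
= 44500 bytes
= 43.457 KB
BDP = 356000 bits (44500 bytes)


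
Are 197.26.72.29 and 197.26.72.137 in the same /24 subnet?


Mask: 255.255.255.0
197.26.72.29 AND mask = 197.26.72.0
197.26.72.137 AND mask = 197.26.72.0
Yes, same subnet (197.26.72.0)


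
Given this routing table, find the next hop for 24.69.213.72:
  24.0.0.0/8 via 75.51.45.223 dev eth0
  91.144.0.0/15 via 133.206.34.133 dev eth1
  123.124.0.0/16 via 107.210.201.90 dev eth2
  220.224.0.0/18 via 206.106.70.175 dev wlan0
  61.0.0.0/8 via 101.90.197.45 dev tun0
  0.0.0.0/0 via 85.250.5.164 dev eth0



Longest prefix match for 24.69.213.72:
  /8 24.0.0.0: MATCH
  /15 91.144.0.0: no
  /16 123.124.0.0: no
  /18 220.224.0.0: no
  /8 61.0.0.0: no
  /0 0.0.0.0: MATCH
Selected: next-hop 75.51.45.223 via eth0 (matched /8)


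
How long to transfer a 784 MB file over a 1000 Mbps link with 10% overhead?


Effective throughput = 1000 * (1 - 10/100) = 900 Mbps
File size in Mb = 784 * 8 = 6272 Mb
Time = 6272 / 900
Time = 6.9689 seconds


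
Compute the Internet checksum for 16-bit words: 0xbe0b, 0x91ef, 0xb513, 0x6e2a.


Sum all words (with carry folding):
+ 0xbe0b = 0xbe0b
+ 0x91ef = 0x4ffb
+ 0xb513 = 0x050f
+ 0x6e2a = 0x7339
One's complement: ~0x7339
Checksum = 0x8cc6


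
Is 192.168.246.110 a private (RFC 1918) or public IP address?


RFC 1918 private ranges:
  10.0.0.0/8 (10.0.0.0 - 10.255.255.255)
  172.16.0.0/12 (172.16.0.0 - 172.31.255.255)
  192.168.0.0/16 (192.168.0.0 - 192.168.255.255)
Private (in 192.168.0.0/16)


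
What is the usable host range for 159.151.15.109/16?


Network: 159.151.0.0
Broadcast: 159.151.255.255
First usable = network + 1
Last usable = broadcast - 1
Range: 159.151.0.1 to 159.151.255.254


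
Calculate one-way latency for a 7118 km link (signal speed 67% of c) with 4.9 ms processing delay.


Speed = 0.67 * 3e5 km/s = 201000 km/s
Propagation delay = 7118 / 201000 = 0.0354 s = 35.4129 ms
Processing delay = 4.9 ms
Total one-way latency = 40.3129 ms


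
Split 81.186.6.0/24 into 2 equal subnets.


New prefix = 24 + 1 = 25
Each subnet has 128 addresses
  81.186.6.0/25
  81.186.6.128/25
Subnets: 81.186.6.0/25, 81.186.6.128/25


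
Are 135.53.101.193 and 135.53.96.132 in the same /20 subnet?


Mask: 255.255.240.0
135.53.101.193 AND mask = 135.53.96.0
135.53.96.132 AND mask = 135.53.96.0
Yes, same subnet (135.53.96.0)


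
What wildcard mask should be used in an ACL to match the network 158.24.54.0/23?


Subnet mask: 255.255.254.0
Wildcard = 255.255.255.255 - subnet mask
255 - 255 = 0
255 - 255 = 0
255 - 254 = 1
255 - 0 = 255
Wildcard: 0.0.1.255


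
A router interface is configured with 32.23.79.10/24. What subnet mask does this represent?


/24 means 24 network bits, 8 host bits
Binary: 11111111111111111111111100000000
Mask: 255.255.255.0


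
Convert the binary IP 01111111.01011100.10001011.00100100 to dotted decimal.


01111111 = 127
01011100 = 92
10001011 = 139
00100100 = 36
IP: 127.92.139.36


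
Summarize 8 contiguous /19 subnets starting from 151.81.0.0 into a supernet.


Original prefix: /19
Number of subnets: 8 = 2^3
New prefix = 19 - 3 = 16
Supernet: 151.81.0.0/16


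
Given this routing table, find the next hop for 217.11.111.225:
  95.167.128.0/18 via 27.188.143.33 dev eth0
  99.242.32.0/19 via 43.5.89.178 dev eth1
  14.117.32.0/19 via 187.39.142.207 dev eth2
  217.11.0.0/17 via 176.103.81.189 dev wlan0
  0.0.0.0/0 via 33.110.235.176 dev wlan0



Longest prefix match for 217.11.111.225:
  /18 95.167.128.0: no
  /19 99.242.32.0: no
  /19 14.117.32.0: no
  /17 217.11.0.0: MATCH
  /0 0.0.0.0: MATCH
Selected: next-hop 176.103.81.189 via wlan0 (matched /17)


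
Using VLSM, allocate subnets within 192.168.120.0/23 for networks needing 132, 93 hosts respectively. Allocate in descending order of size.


132 hosts -> /24 (254 usable): 192.168.120.0/24
93 hosts -> /25 (126 usable): 192.168.121.0/25
Allocation: 192.168.120.0/24 (132 hosts, 254 usable); 192.168.121.0/25 (93 hosts, 126 usable)


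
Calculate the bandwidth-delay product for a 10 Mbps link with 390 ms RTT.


BDP = bandwidth * RTT
= 10 Mbps * 390 ms
= 10 * 1e6 * 390 / 1000 bits
= 3900000 bits
= 487500 bytes
= 476.0742 KB
BDP = 3900000 bits (487500 bytes)


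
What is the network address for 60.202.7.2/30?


IP:   00111100.11001010.00000111.00000010
Mask: 11111111.11111111.11111111.11111100
AND operation:
Net:  00111100.11001010.00000111.00000000
Network: 60.202.7.0/30


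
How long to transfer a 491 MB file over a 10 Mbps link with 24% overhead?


Effective throughput = 10 * (1 - 24/100) = 7.6 Mbps
File size in Mb = 491 * 8 = 3928 Mb
Time = 3928 / 7.6
Time = 516.8421 seconds


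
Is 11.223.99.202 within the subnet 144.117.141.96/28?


Subnet network: 144.117.141.96
Test IP AND mask: 11.223.99.192
No, 11.223.99.202 is not in 144.117.141.96/28


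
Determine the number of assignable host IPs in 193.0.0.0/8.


Host bits = 32 - 8 = 24
Total addresses = 2^24 = 16777216
Usable = total - 2 (network and broadcast)
Usable hosts: 16777214


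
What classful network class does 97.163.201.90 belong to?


First octet: 97
Binary: 01100001
0xxxxxxx -> Class A (1-126)
Class A, default mask 255.0.0.0 (/8)


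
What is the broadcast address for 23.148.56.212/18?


Network: 23.148.0.0/18
Host bits = 14
Set all host bits to 1:
Broadcast: 23.148.63.255


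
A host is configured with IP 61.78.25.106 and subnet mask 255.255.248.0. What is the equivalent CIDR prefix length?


Binary: 11111111.11111111.11111000.00000000
Count leading 1s
Prefix: /21


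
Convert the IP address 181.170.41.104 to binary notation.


181 = 10110101
170 = 10101010
41 = 00101001
104 = 01101000
Binary: 10110101.10101010.00101001.01101000


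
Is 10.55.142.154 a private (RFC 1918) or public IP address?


RFC 1918 private ranges:
  10.0.0.0/8 (10.0.0.0 - 10.255.255.255)
  172.16.0.0/12 (172.16.0.0 - 172.31.255.255)
  192.168.0.0/16 (192.168.0.0 - 192.168.255.255)
Private (in 10.0.0.0/8)


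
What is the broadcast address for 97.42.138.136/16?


Network: 97.42.0.0/16
Host bits = 16
Set all host bits to 1:
Broadcast: 97.42.255.255


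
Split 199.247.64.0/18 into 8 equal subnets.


New prefix = 18 + 3 = 21
Each subnet has 2048 addresses
  199.247.64.0/21
  199.247.72.0/21
  199.247.80.0/21
  199.247.88.0/21
  199.247.96.0/21
  199.247.104.0/21
  199.247.112.0/21
  199.247.120.0/21
Subnets: 199.247.64.0/21, 199.247.72.0/21, 199.247.80.0/21, 199.247.88.0/21, 199.247.96.0/21, 199.247.104.0/21, 199.247.112.0/21, 199.247.120.0/21
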